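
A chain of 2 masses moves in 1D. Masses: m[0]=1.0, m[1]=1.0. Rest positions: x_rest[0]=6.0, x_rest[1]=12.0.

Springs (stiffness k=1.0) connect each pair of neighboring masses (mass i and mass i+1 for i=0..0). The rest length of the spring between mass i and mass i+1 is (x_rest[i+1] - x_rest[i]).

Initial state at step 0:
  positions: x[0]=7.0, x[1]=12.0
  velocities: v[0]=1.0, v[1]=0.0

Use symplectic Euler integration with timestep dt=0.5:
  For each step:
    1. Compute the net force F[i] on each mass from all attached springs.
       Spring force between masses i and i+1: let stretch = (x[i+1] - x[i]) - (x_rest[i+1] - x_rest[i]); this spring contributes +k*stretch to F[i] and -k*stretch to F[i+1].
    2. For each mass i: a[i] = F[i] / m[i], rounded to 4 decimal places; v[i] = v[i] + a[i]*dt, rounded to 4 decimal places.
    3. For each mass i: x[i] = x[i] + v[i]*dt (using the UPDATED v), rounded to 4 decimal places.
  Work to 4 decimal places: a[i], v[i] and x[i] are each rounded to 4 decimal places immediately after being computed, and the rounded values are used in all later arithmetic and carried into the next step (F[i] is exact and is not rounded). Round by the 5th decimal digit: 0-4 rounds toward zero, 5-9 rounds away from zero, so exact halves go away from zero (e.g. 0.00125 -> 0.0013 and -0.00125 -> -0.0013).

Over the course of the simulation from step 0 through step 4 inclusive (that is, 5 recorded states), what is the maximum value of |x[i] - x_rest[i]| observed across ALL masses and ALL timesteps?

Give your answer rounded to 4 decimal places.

Step 0: x=[7.0000 12.0000] v=[1.0000 0.0000]
Step 1: x=[7.2500 12.2500] v=[0.5000 0.5000]
Step 2: x=[7.2500 12.7500] v=[0.0000 1.0000]
Step 3: x=[7.1250 13.3750] v=[-0.2500 1.2500]
Step 4: x=[7.0625 13.9375] v=[-0.1250 1.1250]
Max displacement = 1.9375

Answer: 1.9375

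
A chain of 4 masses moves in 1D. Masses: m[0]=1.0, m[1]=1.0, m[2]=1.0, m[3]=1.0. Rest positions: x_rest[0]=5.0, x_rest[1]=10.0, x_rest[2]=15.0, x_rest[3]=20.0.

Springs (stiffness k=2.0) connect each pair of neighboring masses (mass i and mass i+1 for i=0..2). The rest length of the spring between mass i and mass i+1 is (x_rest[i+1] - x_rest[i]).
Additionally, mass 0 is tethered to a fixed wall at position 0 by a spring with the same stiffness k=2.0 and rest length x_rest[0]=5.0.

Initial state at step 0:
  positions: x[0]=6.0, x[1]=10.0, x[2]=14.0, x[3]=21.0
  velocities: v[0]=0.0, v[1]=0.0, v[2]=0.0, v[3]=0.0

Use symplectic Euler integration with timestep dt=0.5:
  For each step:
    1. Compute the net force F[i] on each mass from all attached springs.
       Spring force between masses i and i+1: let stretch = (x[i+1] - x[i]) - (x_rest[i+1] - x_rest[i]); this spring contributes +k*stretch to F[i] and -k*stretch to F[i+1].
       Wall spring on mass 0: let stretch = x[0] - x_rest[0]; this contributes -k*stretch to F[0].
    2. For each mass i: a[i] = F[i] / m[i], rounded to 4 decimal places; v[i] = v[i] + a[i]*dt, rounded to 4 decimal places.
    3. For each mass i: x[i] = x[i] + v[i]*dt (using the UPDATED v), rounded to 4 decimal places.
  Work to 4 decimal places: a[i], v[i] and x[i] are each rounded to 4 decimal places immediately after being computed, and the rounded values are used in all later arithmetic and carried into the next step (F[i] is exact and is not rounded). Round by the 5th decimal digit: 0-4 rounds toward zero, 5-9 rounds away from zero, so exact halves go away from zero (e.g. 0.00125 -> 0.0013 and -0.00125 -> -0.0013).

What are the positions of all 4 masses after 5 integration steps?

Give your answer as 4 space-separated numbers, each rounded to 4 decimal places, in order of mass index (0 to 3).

Answer: 6.3438 9.5313 13.9375 20.8750

Derivation:
Step 0: x=[6.0000 10.0000 14.0000 21.0000] v=[0.0000 0.0000 0.0000 0.0000]
Step 1: x=[5.0000 10.0000 15.5000 20.0000] v=[-2.0000 0.0000 3.0000 -2.0000]
Step 2: x=[4.0000 10.2500 16.5000 19.2500] v=[-2.0000 0.5000 2.0000 -1.5000]
Step 3: x=[4.1250 10.5000 15.7500 19.6250] v=[0.2500 0.5000 -1.5000 0.7500]
Step 4: x=[5.3750 10.1875 14.3125 20.5625] v=[2.5000 -0.6250 -2.8750 1.8750]
Step 5: x=[6.3438 9.5313 13.9375 20.8750] v=[1.9375 -1.3125 -0.7500 0.6250]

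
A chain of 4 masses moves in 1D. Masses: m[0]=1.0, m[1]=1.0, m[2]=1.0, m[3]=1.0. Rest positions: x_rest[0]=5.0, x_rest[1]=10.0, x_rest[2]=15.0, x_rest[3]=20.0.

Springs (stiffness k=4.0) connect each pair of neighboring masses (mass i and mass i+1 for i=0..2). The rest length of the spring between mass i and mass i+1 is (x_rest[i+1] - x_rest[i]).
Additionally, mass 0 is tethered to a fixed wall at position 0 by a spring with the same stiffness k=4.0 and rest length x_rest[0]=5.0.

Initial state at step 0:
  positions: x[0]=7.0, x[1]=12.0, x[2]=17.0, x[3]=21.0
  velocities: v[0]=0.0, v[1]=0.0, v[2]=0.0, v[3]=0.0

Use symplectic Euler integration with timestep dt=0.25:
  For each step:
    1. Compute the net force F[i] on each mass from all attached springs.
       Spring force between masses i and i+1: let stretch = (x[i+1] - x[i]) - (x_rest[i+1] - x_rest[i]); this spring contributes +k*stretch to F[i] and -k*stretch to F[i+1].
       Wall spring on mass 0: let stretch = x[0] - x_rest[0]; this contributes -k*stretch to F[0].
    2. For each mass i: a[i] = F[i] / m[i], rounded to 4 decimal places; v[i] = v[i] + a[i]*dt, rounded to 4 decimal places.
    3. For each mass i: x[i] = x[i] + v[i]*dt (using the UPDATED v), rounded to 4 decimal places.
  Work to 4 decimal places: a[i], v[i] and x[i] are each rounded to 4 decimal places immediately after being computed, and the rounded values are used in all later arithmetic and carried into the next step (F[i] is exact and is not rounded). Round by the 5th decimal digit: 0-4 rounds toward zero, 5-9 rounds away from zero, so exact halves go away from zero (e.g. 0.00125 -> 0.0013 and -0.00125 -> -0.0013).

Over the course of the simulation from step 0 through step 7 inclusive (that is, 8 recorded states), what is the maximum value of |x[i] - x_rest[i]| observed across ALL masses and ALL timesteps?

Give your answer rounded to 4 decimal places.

Answer: 2.1094

Derivation:
Step 0: x=[7.0000 12.0000 17.0000 21.0000] v=[0.0000 0.0000 0.0000 0.0000]
Step 1: x=[6.5000 12.0000 16.7500 21.2500] v=[-2.0000 0.0000 -1.0000 1.0000]
Step 2: x=[5.7500 11.8125 16.4375 21.6250] v=[-3.0000 -0.7500 -1.2500 1.5000]
Step 3: x=[5.0781 11.2656 16.2656 21.9531] v=[-2.6875 -2.1875 -0.6875 1.3125]
Step 4: x=[4.6836 10.4219 16.2656 22.1094] v=[-1.5781 -3.3750 0.0000 0.6250]
Step 5: x=[4.5528 9.6045 16.2656 22.0547] v=[-0.5234 -3.2696 0.0001 -0.2188]
Step 6: x=[4.5467 9.1895 16.0476 21.8027] v=[-0.0245 -1.6602 -0.8719 -1.0079]
Step 7: x=[4.5646 9.3283 15.5539 21.3620] v=[0.0716 0.5551 -1.9749 -1.7630]
Max displacement = 2.1094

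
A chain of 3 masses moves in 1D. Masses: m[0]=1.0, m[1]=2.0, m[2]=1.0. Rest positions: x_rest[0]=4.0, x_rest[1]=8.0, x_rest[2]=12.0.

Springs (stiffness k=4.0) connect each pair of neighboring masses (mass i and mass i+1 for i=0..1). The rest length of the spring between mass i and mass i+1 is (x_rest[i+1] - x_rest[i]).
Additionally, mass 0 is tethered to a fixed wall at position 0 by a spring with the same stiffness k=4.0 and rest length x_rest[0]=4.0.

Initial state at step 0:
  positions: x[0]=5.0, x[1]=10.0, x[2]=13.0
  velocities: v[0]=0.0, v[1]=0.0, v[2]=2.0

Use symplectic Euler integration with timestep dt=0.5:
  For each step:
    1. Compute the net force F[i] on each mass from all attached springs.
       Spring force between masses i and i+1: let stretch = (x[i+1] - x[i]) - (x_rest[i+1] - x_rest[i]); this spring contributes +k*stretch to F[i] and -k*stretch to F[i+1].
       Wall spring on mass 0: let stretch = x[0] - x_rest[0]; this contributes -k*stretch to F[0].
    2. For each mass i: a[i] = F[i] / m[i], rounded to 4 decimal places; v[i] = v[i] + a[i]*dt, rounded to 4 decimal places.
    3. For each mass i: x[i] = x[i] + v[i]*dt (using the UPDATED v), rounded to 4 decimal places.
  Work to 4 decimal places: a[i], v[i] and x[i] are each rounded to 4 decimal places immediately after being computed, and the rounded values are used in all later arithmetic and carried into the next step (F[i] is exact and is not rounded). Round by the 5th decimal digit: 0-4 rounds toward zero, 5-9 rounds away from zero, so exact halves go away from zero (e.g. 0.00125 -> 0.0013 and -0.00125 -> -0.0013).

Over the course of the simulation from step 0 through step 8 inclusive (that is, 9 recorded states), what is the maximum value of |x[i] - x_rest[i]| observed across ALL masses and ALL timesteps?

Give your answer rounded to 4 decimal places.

Step 0: x=[5.0000 10.0000 13.0000] v=[0.0000 0.0000 2.0000]
Step 1: x=[5.0000 9.0000 15.0000] v=[0.0000 -2.0000 4.0000]
Step 2: x=[4.0000 9.0000 15.0000] v=[-2.0000 0.0000 0.0000]
Step 3: x=[4.0000 9.5000 13.0000] v=[0.0000 1.0000 -4.0000]
Step 4: x=[5.5000 9.0000 11.5000] v=[3.0000 -1.0000 -3.0000]
Step 5: x=[5.0000 8.0000 11.5000] v=[-1.0000 -2.0000 0.0000]
Step 6: x=[2.5000 7.2500 12.0000] v=[-5.0000 -1.5000 1.0000]
Step 7: x=[2.2500 6.5000 11.7500] v=[-0.5000 -1.5000 -0.5000]
Step 8: x=[4.0000 6.2500 10.2500] v=[3.5000 -0.5000 -3.0000]
Max displacement = 3.0000

Answer: 3.0000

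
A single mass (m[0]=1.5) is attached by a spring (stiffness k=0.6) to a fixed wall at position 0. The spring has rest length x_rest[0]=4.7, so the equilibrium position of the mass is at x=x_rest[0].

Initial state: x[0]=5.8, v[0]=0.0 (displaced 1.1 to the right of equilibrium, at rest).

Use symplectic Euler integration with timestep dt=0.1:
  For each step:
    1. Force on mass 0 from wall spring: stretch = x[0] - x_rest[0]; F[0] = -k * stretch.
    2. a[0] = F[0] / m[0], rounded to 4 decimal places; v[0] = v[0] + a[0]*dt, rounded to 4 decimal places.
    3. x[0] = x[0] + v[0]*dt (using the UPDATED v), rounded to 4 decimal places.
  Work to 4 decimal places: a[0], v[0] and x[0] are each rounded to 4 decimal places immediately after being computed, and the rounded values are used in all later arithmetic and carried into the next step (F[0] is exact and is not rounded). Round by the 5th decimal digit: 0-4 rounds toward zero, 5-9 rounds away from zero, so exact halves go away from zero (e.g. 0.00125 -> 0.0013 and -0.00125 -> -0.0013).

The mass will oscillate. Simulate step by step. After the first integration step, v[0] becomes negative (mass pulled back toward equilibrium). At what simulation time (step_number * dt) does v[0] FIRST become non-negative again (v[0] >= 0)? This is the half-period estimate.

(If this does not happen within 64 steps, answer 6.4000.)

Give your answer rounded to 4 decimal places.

Step 0: x=[5.8000] v=[0.0000]
Step 1: x=[5.7956] v=[-0.0440]
Step 2: x=[5.7868] v=[-0.0878]
Step 3: x=[5.7737] v=[-0.1313]
Step 4: x=[5.7563] v=[-0.1743]
Step 5: x=[5.7346] v=[-0.2166]
Step 6: x=[5.7088] v=[-0.2580]
Step 7: x=[5.6790] v=[-0.2984]
Step 8: x=[5.6452] v=[-0.3376]
Step 9: x=[5.6077] v=[-0.3754]
Step 10: x=[5.5665] v=[-0.4117]
Step 11: x=[5.5219] v=[-0.4464]
Step 12: x=[5.4740] v=[-0.4793]
Step 13: x=[5.4230] v=[-0.5103]
Step 14: x=[5.3691] v=[-0.5392]
Step 15: x=[5.3125] v=[-0.5660]
Step 16: x=[5.2535] v=[-0.5905]
Step 17: x=[5.1922] v=[-0.6126]
Step 18: x=[5.1290] v=[-0.6323]
Step 19: x=[5.0641] v=[-0.6495]
Step 20: x=[4.9977] v=[-0.6641]
Step 21: x=[4.9301] v=[-0.6760]
Step 22: x=[4.8616] v=[-0.6852]
Step 23: x=[4.7924] v=[-0.6917]
Step 24: x=[4.7229] v=[-0.6954]
Step 25: x=[4.6533] v=[-0.6963]
Step 26: x=[4.5839] v=[-0.6944]
Step 27: x=[4.5149] v=[-0.6898]
Step 28: x=[4.4467] v=[-0.6824]
Step 29: x=[4.3795] v=[-0.6723]
Step 30: x=[4.3136] v=[-0.6595]
Step 31: x=[4.2492] v=[-0.6440]
Step 32: x=[4.1866] v=[-0.6260]
Step 33: x=[4.1261] v=[-0.6055]
Step 34: x=[4.0679] v=[-0.5825]
Step 35: x=[4.0122] v=[-0.5572]
Step 36: x=[3.9592] v=[-0.5297]
Step 37: x=[3.9092] v=[-0.5001]
Step 38: x=[3.8624] v=[-0.4685]
Step 39: x=[3.8189] v=[-0.4350]
Step 40: x=[3.7789] v=[-0.3998]
Step 41: x=[3.7426] v=[-0.3630]
Step 42: x=[3.7101] v=[-0.3247]
Step 43: x=[3.6816] v=[-0.2851]
Step 44: x=[3.6572] v=[-0.2444]
Step 45: x=[3.6369] v=[-0.2027]
Step 46: x=[3.6209] v=[-0.1602]
Step 47: x=[3.6092] v=[-0.1170]
Step 48: x=[3.6019] v=[-0.0734]
Step 49: x=[3.5990] v=[-0.0295]
Step 50: x=[3.6005] v=[0.0145]
First v>=0 after going negative at step 50, time=5.0000

Answer: 5.0000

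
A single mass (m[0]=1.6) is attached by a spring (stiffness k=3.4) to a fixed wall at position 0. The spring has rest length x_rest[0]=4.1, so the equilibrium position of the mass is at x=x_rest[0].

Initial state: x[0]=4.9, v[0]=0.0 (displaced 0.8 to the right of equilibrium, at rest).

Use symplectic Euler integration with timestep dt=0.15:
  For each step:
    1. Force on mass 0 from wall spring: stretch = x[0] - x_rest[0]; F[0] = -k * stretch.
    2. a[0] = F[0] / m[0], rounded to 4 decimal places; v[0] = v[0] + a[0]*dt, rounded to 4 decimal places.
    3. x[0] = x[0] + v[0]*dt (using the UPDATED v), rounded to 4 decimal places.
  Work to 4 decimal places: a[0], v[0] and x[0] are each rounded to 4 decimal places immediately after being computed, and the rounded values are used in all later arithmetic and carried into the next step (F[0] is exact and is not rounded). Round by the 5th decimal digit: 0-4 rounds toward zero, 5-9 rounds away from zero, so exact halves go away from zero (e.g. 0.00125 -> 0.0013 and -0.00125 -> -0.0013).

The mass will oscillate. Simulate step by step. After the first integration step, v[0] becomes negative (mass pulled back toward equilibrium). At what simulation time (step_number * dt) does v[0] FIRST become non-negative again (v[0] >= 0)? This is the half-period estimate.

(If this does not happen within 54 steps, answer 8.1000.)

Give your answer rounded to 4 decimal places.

Step 0: x=[4.9000] v=[0.0000]
Step 1: x=[4.8618] v=[-0.2550]
Step 2: x=[4.7871] v=[-0.4978]
Step 3: x=[4.6796] v=[-0.7168]
Step 4: x=[4.5444] v=[-0.9016]
Step 5: x=[4.3879] v=[-1.0433]
Step 6: x=[4.2176] v=[-1.1351]
Step 7: x=[4.0417] v=[-1.1726]
Step 8: x=[3.8686] v=[-1.1540]
Step 9: x=[3.7066] v=[-1.0802]
Step 10: x=[3.5634] v=[-0.9548]
Step 11: x=[3.4458] v=[-0.7838]
Step 12: x=[3.3595] v=[-0.5753]
Step 13: x=[3.3086] v=[-0.3393]
Step 14: x=[3.2956] v=[-0.0870]
Step 15: x=[3.3210] v=[0.1694]
First v>=0 after going negative at step 15, time=2.2500

Answer: 2.2500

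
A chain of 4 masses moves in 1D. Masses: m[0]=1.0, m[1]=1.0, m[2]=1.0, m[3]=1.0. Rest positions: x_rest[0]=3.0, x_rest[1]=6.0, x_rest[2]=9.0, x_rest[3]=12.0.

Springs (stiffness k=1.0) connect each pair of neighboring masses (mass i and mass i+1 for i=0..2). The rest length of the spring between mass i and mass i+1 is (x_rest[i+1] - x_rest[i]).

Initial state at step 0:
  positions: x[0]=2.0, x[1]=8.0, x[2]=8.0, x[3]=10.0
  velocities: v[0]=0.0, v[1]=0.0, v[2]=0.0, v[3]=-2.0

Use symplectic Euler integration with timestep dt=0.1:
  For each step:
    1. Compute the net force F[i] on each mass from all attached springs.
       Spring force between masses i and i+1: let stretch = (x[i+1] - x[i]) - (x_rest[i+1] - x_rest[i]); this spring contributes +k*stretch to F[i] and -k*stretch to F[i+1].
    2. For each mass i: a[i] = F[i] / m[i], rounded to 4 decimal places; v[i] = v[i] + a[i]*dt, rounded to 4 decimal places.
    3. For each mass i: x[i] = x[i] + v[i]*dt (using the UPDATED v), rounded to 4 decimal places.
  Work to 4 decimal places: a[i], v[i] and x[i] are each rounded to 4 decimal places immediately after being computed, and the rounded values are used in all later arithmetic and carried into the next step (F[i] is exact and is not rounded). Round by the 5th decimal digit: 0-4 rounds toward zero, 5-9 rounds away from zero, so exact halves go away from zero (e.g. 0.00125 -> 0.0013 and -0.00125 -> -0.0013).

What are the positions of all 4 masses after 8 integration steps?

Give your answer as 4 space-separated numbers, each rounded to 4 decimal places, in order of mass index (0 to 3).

Step 0: x=[2.0000 8.0000 8.0000 10.0000] v=[0.0000 0.0000 0.0000 -2.0000]
Step 1: x=[2.0300 7.9400 8.0200 9.8100] v=[0.3000 -0.6000 0.2000 -1.9000]
Step 2: x=[2.0891 7.8217 8.0571 9.6321] v=[0.5910 -1.1830 0.3710 -1.7790]
Step 3: x=[2.1755 7.6484 8.1076 9.4685] v=[0.8643 -1.7327 0.5050 -1.6365]
Step 4: x=[2.2867 7.4250 8.1671 9.3212] v=[1.1116 -2.2341 0.5952 -1.4726]
Step 5: x=[2.4192 7.1576 8.2307 9.1924] v=[1.3254 -2.6737 0.6364 -1.2880]
Step 6: x=[2.5691 6.8536 8.2932 9.0840] v=[1.4992 -3.0402 0.6253 -1.0842]
Step 7: x=[2.7319 6.5211 8.3492 8.9977] v=[1.6277 -3.3247 0.5604 -0.8633]
Step 8: x=[2.9026 6.1690 8.3934 8.9349] v=[1.7066 -3.5208 0.4424 -0.6282]

Answer: 2.9026 6.1690 8.3934 8.9349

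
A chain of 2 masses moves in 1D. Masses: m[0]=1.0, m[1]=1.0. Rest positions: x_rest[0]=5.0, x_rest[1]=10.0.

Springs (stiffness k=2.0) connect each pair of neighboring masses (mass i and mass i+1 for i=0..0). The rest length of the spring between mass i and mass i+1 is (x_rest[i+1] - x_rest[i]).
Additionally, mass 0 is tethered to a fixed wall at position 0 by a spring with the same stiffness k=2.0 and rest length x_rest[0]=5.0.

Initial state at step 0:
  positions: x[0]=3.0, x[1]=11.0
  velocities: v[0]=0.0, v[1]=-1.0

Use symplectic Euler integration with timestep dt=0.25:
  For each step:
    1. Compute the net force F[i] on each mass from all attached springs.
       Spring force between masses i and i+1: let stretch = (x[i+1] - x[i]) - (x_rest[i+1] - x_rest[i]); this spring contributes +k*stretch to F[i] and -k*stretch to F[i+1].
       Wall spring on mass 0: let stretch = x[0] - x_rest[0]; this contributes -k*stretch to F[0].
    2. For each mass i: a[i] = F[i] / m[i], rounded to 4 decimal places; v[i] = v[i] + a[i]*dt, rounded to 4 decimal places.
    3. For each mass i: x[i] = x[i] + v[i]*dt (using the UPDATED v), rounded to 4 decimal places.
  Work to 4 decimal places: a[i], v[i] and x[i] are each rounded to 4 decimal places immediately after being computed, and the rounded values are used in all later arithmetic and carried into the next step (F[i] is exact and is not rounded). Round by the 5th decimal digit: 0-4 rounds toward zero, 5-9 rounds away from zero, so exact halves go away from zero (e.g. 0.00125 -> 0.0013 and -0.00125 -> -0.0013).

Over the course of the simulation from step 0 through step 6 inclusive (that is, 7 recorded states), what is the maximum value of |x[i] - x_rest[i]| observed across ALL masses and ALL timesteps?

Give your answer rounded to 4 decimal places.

Answer: 2.0523

Derivation:
Step 0: x=[3.0000 11.0000] v=[0.0000 -1.0000]
Step 1: x=[3.6250 10.3750] v=[2.5000 -2.5000]
Step 2: x=[4.6406 9.5313] v=[4.0625 -3.3750]
Step 3: x=[5.6875 8.7012] v=[4.1876 -3.3204]
Step 4: x=[6.4002 8.1194] v=[2.8507 -2.3273]
Step 5: x=[6.5278 7.9477] v=[0.5102 -0.6869]
Step 6: x=[6.0169 8.2235] v=[-2.0438 1.1032]
Max displacement = 2.0523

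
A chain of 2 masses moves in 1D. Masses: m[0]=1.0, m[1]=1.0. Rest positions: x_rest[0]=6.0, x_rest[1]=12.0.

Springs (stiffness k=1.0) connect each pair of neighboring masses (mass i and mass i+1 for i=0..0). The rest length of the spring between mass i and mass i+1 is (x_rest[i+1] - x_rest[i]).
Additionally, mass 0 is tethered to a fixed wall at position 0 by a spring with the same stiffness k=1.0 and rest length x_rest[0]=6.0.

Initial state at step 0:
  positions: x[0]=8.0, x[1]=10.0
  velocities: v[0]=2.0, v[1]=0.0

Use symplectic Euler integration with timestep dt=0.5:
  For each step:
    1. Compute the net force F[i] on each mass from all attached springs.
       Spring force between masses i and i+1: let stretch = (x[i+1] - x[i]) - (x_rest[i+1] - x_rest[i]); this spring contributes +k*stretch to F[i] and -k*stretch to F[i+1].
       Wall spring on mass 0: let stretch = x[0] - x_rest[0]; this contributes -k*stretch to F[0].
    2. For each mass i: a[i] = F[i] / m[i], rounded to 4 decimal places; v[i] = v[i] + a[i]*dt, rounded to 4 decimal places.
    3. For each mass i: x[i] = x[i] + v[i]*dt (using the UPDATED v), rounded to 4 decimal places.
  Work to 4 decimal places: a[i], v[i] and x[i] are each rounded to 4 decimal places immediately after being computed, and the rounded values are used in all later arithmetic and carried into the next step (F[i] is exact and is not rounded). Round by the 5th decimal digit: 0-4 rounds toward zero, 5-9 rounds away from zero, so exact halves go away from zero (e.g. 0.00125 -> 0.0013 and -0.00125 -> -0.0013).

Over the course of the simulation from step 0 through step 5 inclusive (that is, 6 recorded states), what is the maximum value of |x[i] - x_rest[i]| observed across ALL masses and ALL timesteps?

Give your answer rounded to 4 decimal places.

Answer: 2.7032

Derivation:
Step 0: x=[8.0000 10.0000] v=[2.0000 0.0000]
Step 1: x=[7.5000 11.0000] v=[-1.0000 2.0000]
Step 2: x=[6.0000 12.6250] v=[-3.0000 3.2500]
Step 3: x=[4.6563 14.0938] v=[-2.6875 2.9375]
Step 4: x=[4.5079 14.7032] v=[-0.2969 1.2188]
Step 5: x=[5.7813 14.2638] v=[2.5468 -0.8789]
Max displacement = 2.7032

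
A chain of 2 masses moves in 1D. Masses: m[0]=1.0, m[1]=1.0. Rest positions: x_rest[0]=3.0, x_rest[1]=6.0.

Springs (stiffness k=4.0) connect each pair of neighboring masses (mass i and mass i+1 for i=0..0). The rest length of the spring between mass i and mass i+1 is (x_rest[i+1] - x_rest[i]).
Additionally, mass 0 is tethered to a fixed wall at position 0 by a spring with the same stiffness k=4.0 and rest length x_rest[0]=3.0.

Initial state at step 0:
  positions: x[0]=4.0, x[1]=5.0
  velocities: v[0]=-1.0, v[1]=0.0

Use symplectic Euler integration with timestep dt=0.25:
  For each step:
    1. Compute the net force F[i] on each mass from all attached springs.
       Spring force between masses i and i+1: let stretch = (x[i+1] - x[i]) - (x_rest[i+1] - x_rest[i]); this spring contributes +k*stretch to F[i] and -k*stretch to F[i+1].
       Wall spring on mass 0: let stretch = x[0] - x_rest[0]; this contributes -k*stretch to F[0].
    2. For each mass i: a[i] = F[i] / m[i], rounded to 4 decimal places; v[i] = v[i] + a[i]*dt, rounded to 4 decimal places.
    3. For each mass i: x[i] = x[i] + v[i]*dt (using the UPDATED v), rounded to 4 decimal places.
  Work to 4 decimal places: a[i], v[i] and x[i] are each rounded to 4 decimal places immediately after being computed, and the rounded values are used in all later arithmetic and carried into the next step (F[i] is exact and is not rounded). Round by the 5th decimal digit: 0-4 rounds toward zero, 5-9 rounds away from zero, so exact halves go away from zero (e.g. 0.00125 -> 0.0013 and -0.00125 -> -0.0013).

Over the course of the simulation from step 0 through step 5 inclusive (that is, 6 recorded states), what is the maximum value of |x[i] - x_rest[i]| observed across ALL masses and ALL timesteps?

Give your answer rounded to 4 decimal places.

Answer: 1.6562

Derivation:
Step 0: x=[4.0000 5.0000] v=[-1.0000 0.0000]
Step 1: x=[3.0000 5.5000] v=[-4.0000 2.0000]
Step 2: x=[1.8750 6.1250] v=[-4.5000 2.5000]
Step 3: x=[1.3438 6.4375] v=[-2.1250 1.2500]
Step 4: x=[1.7500 6.2266] v=[1.6249 -0.8437]
Step 5: x=[2.8379 5.6465] v=[4.3515 -2.3203]
Max displacement = 1.6562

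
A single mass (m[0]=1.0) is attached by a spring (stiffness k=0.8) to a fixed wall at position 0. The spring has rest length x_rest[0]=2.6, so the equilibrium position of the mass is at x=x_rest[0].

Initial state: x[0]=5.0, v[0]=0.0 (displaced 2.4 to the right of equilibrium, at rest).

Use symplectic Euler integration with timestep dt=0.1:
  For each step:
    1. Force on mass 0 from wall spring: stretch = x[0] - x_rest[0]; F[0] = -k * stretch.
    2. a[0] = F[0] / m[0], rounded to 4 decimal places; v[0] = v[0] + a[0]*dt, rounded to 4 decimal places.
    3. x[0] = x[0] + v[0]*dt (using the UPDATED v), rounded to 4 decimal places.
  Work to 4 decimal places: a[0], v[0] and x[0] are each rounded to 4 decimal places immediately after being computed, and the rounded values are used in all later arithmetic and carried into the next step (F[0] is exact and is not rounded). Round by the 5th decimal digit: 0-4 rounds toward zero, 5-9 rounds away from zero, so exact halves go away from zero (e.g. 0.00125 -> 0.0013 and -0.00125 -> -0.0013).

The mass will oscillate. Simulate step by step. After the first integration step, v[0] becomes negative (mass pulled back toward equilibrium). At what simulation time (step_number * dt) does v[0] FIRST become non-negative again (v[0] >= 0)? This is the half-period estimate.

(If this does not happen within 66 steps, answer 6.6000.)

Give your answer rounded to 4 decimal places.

Answer: 3.6000

Derivation:
Step 0: x=[5.0000] v=[0.0000]
Step 1: x=[4.9808] v=[-0.1920]
Step 2: x=[4.9426] v=[-0.3825]
Step 3: x=[4.8856] v=[-0.5699]
Step 4: x=[4.8103] v=[-0.7528]
Step 5: x=[4.7173] v=[-0.9296]
Step 6: x=[4.6074] v=[-1.0990]
Step 7: x=[4.4814] v=[-1.2596]
Step 8: x=[4.3404] v=[-1.4101]
Step 9: x=[4.1855] v=[-1.5493]
Step 10: x=[4.0179] v=[-1.6761]
Step 11: x=[3.8390] v=[-1.7895]
Step 12: x=[3.6501] v=[-1.8886]
Step 13: x=[3.4528] v=[-1.9726]
Step 14: x=[3.2487] v=[-2.0408]
Step 15: x=[3.0394] v=[-2.0927]
Step 16: x=[2.8266] v=[-2.1279]
Step 17: x=[2.6120] v=[-2.1460]
Step 18: x=[2.3973] v=[-2.1470]
Step 19: x=[2.1842] v=[-2.1308]
Step 20: x=[1.9745] v=[-2.0975]
Step 21: x=[1.7698] v=[-2.0475]
Step 22: x=[1.5717] v=[-1.9811]
Step 23: x=[1.3818] v=[-1.8988]
Step 24: x=[1.2017] v=[-1.8013]
Step 25: x=[1.0328] v=[-1.6894]
Step 26: x=[0.8764] v=[-1.5640]
Step 27: x=[0.7338] v=[-1.4261]
Step 28: x=[0.6061] v=[-1.2768]
Step 29: x=[0.4944] v=[-1.1173]
Step 30: x=[0.3995] v=[-0.9489]
Step 31: x=[0.3222] v=[-0.7729]
Step 32: x=[0.2631] v=[-0.5907]
Step 33: x=[0.2227] v=[-0.4038]
Step 34: x=[0.2013] v=[-0.2136]
Step 35: x=[0.1991] v=[-0.0217]
Step 36: x=[0.2161] v=[0.1704]
First v>=0 after going negative at step 36, time=3.6000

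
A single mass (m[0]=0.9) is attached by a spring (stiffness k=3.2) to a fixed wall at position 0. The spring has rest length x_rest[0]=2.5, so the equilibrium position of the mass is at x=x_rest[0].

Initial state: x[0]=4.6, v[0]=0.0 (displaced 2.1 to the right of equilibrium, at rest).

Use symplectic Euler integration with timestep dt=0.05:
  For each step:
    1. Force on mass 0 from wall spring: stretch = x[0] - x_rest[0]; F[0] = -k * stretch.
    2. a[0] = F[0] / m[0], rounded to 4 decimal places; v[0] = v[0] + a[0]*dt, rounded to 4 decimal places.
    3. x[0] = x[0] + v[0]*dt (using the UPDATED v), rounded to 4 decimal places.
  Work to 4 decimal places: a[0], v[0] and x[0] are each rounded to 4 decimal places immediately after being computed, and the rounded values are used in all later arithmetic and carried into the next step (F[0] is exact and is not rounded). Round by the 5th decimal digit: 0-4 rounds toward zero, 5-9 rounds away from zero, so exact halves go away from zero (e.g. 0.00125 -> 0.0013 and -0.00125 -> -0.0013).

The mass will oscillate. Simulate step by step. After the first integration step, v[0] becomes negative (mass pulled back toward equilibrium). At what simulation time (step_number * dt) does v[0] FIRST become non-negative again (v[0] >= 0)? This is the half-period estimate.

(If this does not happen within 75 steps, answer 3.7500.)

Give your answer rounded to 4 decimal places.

Step 0: x=[4.6000] v=[0.0000]
Step 1: x=[4.5813] v=[-0.3733]
Step 2: x=[4.5441] v=[-0.7433]
Step 3: x=[4.4888] v=[-1.1067]
Step 4: x=[4.4158] v=[-1.4603]
Step 5: x=[4.3258] v=[-1.8009]
Step 6: x=[4.2195] v=[-2.1255]
Step 7: x=[4.0979] v=[-2.4312]
Step 8: x=[3.9621] v=[-2.7153]
Step 9: x=[3.8133] v=[-2.9752]
Step 10: x=[3.6529] v=[-3.2087]
Step 11: x=[3.4822] v=[-3.4137]
Step 12: x=[3.3028] v=[-3.5883]
Step 13: x=[3.1163] v=[-3.7310]
Step 14: x=[2.9243] v=[-3.8406]
Step 15: x=[2.7285] v=[-3.9160]
Step 16: x=[2.5307] v=[-3.9566]
Step 17: x=[2.3326] v=[-3.9621]
Step 18: x=[2.1360] v=[-3.9323]
Step 19: x=[1.9426] v=[-3.8676]
Step 20: x=[1.7542] v=[-3.7685]
Step 21: x=[1.5724] v=[-3.6359]
Step 22: x=[1.3989] v=[-3.4710]
Step 23: x=[1.2351] v=[-3.2753]
Step 24: x=[1.0826] v=[-3.0504]
Step 25: x=[0.9427] v=[-2.7984]
Step 26: x=[0.8166] v=[-2.5215]
Step 27: x=[0.7055] v=[-2.2222]
Step 28: x=[0.6103] v=[-1.9032]
Step 29: x=[0.5319] v=[-1.5673]
Step 30: x=[0.4710] v=[-1.2174]
Step 31: x=[0.4282] v=[-0.8567]
Step 32: x=[0.4038] v=[-0.4884]
Step 33: x=[0.3980] v=[-0.1157]
Step 34: x=[0.4109] v=[0.2580]
First v>=0 after going negative at step 34, time=1.7000

Answer: 1.7000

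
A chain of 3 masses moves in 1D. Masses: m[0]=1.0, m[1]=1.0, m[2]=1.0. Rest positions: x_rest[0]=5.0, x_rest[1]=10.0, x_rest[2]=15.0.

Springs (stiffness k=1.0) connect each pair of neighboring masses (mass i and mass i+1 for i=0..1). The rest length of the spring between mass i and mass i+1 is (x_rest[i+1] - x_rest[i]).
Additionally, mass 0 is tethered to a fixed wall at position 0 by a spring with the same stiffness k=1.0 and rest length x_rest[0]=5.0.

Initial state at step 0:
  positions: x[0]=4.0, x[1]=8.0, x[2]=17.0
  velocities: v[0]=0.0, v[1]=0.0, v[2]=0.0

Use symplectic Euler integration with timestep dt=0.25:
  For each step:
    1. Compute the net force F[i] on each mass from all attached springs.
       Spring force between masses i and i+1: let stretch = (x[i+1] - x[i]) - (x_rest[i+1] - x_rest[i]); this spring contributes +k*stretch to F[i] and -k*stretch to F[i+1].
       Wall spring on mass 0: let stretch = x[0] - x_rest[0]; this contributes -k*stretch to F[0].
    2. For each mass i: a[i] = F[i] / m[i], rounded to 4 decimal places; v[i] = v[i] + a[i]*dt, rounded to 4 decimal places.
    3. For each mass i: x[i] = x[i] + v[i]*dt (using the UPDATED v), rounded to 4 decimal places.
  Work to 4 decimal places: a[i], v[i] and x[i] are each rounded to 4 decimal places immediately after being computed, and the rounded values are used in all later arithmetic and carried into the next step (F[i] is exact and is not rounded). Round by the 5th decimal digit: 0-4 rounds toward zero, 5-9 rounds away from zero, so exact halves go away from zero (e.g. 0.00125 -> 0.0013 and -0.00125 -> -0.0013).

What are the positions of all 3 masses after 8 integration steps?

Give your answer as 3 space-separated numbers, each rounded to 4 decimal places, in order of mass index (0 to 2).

Step 0: x=[4.0000 8.0000 17.0000] v=[0.0000 0.0000 0.0000]
Step 1: x=[4.0000 8.3125 16.7500] v=[0.0000 1.2500 -1.0000]
Step 2: x=[4.0195 8.8828 16.2852] v=[0.0781 2.2813 -1.8594]
Step 3: x=[4.0918 9.6118 15.6702] v=[0.2891 2.9161 -2.4600]
Step 4: x=[4.2534 10.3745 14.9891] v=[0.6462 3.0507 -2.7246]
Step 5: x=[4.5317 11.0430 14.3320] v=[1.1131 2.6741 -2.6283]
Step 6: x=[4.9337 11.5101 13.7819] v=[1.6080 1.8685 -2.2006]
Step 7: x=[5.4384 11.7082 13.4023] v=[2.0187 0.7924 -1.5186]
Step 8: x=[5.9951 11.6203 13.2293] v=[2.2266 -0.3515 -0.6921]

Answer: 5.9951 11.6203 13.2293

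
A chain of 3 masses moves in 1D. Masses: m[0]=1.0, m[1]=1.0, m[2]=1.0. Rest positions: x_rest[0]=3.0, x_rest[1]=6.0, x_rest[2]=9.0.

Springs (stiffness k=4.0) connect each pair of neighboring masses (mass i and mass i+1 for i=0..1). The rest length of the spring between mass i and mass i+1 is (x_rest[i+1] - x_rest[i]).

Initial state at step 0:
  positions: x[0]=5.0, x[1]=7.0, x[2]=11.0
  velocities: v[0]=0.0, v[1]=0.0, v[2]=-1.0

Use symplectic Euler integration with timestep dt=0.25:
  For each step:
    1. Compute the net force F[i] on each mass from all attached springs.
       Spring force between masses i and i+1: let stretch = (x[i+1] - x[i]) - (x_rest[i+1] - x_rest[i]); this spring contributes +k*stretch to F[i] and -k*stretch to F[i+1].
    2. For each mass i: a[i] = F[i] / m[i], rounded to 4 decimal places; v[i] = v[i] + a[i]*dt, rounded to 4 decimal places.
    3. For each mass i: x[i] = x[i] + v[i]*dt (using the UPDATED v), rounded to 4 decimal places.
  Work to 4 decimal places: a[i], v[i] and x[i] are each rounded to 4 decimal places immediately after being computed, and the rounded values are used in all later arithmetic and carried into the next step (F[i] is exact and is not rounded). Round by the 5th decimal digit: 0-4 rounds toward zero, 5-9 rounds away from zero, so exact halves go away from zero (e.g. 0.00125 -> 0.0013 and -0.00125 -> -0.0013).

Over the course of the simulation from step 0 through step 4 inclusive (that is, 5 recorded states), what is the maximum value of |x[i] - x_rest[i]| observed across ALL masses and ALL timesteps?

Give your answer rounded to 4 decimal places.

Answer: 2.2031

Derivation:
Step 0: x=[5.0000 7.0000 11.0000] v=[0.0000 0.0000 -1.0000]
Step 1: x=[4.7500 7.5000 10.5000] v=[-1.0000 2.0000 -2.0000]
Step 2: x=[4.4375 8.0625 10.0000] v=[-1.2500 2.2500 -2.0000]
Step 3: x=[4.2813 8.2031 9.7656] v=[-0.6250 0.5625 -0.9375]
Step 4: x=[4.3555 7.7539 9.8906] v=[0.2968 -1.7968 0.5000]
Max displacement = 2.2031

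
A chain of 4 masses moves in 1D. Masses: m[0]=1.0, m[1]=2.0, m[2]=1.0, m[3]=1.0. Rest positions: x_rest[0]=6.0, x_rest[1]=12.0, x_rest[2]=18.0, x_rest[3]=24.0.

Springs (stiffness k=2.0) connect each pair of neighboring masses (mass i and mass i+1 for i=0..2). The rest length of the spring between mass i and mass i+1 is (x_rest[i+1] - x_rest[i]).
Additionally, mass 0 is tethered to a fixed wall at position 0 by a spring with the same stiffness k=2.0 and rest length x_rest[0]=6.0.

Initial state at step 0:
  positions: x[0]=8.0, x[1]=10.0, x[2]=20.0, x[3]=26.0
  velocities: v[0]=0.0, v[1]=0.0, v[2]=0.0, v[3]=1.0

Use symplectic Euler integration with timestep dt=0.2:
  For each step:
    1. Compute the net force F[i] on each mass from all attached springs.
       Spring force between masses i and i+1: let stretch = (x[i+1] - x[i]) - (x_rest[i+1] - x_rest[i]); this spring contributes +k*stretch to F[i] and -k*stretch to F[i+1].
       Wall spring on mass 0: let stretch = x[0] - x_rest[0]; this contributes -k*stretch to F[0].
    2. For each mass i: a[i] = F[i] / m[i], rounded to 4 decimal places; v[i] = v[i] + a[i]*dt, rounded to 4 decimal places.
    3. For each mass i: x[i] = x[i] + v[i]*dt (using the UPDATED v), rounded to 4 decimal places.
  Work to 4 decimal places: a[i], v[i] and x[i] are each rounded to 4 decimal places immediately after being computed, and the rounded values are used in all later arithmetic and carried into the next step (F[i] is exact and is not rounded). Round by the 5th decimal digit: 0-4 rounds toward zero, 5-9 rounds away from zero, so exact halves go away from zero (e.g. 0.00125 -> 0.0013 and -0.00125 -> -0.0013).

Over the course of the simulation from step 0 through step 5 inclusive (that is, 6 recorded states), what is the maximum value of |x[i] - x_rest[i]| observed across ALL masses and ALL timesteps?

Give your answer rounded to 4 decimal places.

Answer: 2.4188

Derivation:
Step 0: x=[8.0000 10.0000 20.0000 26.0000] v=[0.0000 0.0000 0.0000 1.0000]
Step 1: x=[7.5200 10.3200 19.6800 26.2000] v=[-2.4000 1.6000 -1.6000 1.0000]
Step 2: x=[6.6624 10.9024 19.1328 26.3584] v=[-4.2880 2.9120 -2.7360 0.7920]
Step 3: x=[5.6110 11.6444 18.5052 26.4188] v=[-5.2570 3.7101 -3.1379 0.3018]
Step 4: x=[4.5934 12.4195 17.9618 26.3261] v=[-5.0880 3.8756 -2.7168 -0.4636]
Step 5: x=[3.8344 13.1033 17.6442 26.0442] v=[-3.7949 3.4188 -1.5880 -1.4093]
Max displacement = 2.4188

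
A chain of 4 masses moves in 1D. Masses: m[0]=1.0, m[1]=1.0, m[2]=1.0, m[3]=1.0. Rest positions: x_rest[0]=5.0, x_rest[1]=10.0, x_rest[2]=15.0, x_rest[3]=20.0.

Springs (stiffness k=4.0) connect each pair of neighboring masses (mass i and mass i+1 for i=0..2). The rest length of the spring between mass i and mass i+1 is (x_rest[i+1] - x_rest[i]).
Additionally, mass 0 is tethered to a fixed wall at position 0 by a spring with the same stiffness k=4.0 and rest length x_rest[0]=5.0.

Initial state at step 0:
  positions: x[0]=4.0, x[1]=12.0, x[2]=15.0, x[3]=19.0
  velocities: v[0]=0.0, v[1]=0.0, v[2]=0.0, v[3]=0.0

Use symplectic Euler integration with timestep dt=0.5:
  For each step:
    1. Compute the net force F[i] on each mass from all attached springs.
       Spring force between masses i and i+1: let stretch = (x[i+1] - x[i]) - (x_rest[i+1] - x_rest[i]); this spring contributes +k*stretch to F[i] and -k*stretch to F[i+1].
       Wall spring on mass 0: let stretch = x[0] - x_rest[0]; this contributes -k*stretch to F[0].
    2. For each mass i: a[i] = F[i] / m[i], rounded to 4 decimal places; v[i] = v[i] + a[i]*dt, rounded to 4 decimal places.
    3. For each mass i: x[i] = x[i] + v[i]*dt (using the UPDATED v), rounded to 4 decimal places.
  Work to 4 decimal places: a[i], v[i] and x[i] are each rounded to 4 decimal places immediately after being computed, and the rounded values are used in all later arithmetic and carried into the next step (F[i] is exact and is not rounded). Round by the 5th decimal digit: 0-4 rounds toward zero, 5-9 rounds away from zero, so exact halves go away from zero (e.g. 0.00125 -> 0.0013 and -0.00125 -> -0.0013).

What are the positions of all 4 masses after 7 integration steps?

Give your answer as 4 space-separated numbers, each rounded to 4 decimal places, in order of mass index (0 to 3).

Answer: 2.0000 13.0000 14.0000 20.0000

Derivation:
Step 0: x=[4.0000 12.0000 15.0000 19.0000] v=[0.0000 0.0000 0.0000 0.0000]
Step 1: x=[8.0000 7.0000 16.0000 20.0000] v=[8.0000 -10.0000 2.0000 2.0000]
Step 2: x=[3.0000 12.0000 12.0000 22.0000] v=[-10.0000 10.0000 -8.0000 4.0000]
Step 3: x=[4.0000 8.0000 18.0000 19.0000] v=[2.0000 -8.0000 12.0000 -6.0000]
Step 4: x=[5.0000 10.0000 15.0000 20.0000] v=[2.0000 4.0000 -6.0000 2.0000]
Step 5: x=[6.0000 12.0000 12.0000 21.0000] v=[2.0000 4.0000 -6.0000 2.0000]
Step 6: x=[7.0000 8.0000 18.0000 18.0000] v=[2.0000 -8.0000 12.0000 -6.0000]
Step 7: x=[2.0000 13.0000 14.0000 20.0000] v=[-10.0000 10.0000 -8.0000 4.0000]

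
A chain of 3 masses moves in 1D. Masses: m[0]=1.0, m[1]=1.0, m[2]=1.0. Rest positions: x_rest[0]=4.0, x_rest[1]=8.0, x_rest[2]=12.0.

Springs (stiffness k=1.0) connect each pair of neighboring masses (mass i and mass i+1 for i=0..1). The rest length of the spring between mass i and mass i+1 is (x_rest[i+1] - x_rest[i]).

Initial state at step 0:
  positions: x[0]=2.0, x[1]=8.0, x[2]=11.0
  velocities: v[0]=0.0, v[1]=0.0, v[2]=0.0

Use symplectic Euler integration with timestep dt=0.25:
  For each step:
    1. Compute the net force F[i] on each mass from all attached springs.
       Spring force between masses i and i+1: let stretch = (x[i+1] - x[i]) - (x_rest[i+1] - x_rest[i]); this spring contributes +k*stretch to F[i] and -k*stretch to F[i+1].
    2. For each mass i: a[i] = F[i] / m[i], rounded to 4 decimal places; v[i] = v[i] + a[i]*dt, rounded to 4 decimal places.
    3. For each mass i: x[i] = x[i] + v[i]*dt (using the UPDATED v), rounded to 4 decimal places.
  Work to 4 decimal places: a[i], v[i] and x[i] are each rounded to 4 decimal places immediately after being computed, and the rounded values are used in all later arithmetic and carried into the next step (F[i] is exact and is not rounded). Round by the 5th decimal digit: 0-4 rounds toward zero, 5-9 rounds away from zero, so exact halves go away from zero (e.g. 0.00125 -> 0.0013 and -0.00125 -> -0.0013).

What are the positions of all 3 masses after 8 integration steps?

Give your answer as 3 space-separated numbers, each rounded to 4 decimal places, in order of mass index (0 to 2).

Step 0: x=[2.0000 8.0000 11.0000] v=[0.0000 0.0000 0.0000]
Step 1: x=[2.1250 7.8125 11.0625] v=[0.5000 -0.7500 0.2500]
Step 2: x=[2.3555 7.4727 11.1719] v=[0.9219 -1.3594 0.4375]
Step 3: x=[2.6558 7.0442 11.3001] v=[1.2012 -1.7139 0.5127]
Step 4: x=[2.9804 6.6075 11.4123] v=[1.2983 -1.7470 0.4487]
Step 5: x=[3.2817 6.2444 11.4742] v=[1.2051 -1.4526 0.2475]
Step 6: x=[3.5182 6.0230 11.4592] v=[0.9458 -0.8858 -0.0600]
Step 7: x=[3.6612 5.9848 11.3544] v=[0.5720 -0.1530 -0.4191]
Step 8: x=[3.6994 6.1369 11.1640] v=[0.1529 0.6085 -0.7615]

Answer: 3.6994 6.1369 11.1640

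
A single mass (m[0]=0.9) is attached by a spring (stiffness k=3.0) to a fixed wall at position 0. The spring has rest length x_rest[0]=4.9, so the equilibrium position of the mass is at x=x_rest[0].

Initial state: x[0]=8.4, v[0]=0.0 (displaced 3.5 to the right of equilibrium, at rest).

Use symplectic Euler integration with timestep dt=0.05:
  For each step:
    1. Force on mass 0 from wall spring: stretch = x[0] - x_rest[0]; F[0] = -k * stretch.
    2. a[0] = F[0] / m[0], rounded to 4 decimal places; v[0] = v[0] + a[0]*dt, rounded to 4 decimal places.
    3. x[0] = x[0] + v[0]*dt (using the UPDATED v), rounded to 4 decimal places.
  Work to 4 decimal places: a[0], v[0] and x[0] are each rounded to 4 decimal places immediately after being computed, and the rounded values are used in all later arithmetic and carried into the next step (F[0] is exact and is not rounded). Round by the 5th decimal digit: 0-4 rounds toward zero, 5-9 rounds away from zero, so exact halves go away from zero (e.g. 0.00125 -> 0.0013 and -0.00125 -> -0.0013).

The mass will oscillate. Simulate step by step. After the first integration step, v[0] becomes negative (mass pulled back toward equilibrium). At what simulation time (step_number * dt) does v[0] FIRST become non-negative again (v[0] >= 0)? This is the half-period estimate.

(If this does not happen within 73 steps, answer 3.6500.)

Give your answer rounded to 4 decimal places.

Step 0: x=[8.4000] v=[0.0000]
Step 1: x=[8.3708] v=[-0.5833]
Step 2: x=[8.3127] v=[-1.1618]
Step 3: x=[8.2262] v=[-1.7306]
Step 4: x=[8.1120] v=[-2.2850]
Step 5: x=[7.9710] v=[-2.8203]
Step 6: x=[7.8044] v=[-3.3321]
Step 7: x=[7.6136] v=[-3.8162]
Step 8: x=[7.4002] v=[-4.2685]
Step 9: x=[7.1659] v=[-4.6852]
Step 10: x=[6.9128] v=[-5.0629]
Step 11: x=[6.6429] v=[-5.3984]
Step 12: x=[6.3585] v=[-5.6889]
Step 13: x=[6.0619] v=[-5.9320]
Step 14: x=[5.7556] v=[-6.1257]
Step 15: x=[5.4422] v=[-6.2683]
Step 16: x=[5.1243] v=[-6.3587]
Step 17: x=[4.8045] v=[-6.3961]
Step 18: x=[4.4855] v=[-6.3802]
Step 19: x=[4.1699] v=[-6.3111]
Step 20: x=[3.8604] v=[-6.1894]
Step 21: x=[3.5596] v=[-6.0161]
Step 22: x=[3.2700] v=[-5.7927]
Step 23: x=[2.9940] v=[-5.5210]
Step 24: x=[2.7338] v=[-5.2033]
Step 25: x=[2.4917] v=[-4.8423]
Step 26: x=[2.2697] v=[-4.4409]
Step 27: x=[2.0696] v=[-4.0025]
Step 28: x=[1.8931] v=[-3.5308]
Step 29: x=[1.7416] v=[-3.0297]
Step 30: x=[1.6164] v=[-2.5033]
Step 31: x=[1.5186] v=[-1.9560]
Step 32: x=[1.4490] v=[-1.3924]
Step 33: x=[1.4081] v=[-0.8172]
Step 34: x=[1.3963] v=[-0.2352]
Step 35: x=[1.4137] v=[0.3488]
First v>=0 after going negative at step 35, time=1.7500

Answer: 1.7500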